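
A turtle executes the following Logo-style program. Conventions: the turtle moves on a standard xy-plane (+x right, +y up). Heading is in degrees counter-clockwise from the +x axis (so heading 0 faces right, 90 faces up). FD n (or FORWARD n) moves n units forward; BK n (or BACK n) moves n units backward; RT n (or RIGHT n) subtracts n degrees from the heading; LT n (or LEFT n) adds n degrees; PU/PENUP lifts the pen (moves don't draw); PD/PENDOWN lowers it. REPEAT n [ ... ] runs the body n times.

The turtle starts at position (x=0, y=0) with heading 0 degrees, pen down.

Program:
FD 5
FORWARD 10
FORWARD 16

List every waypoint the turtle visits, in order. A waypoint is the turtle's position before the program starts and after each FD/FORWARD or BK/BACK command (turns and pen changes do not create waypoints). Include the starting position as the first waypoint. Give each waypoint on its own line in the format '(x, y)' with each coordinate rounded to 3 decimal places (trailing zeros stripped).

Answer: (0, 0)
(5, 0)
(15, 0)
(31, 0)

Derivation:
Executing turtle program step by step:
Start: pos=(0,0), heading=0, pen down
FD 5: (0,0) -> (5,0) [heading=0, draw]
FD 10: (5,0) -> (15,0) [heading=0, draw]
FD 16: (15,0) -> (31,0) [heading=0, draw]
Final: pos=(31,0), heading=0, 3 segment(s) drawn
Waypoints (4 total):
(0, 0)
(5, 0)
(15, 0)
(31, 0)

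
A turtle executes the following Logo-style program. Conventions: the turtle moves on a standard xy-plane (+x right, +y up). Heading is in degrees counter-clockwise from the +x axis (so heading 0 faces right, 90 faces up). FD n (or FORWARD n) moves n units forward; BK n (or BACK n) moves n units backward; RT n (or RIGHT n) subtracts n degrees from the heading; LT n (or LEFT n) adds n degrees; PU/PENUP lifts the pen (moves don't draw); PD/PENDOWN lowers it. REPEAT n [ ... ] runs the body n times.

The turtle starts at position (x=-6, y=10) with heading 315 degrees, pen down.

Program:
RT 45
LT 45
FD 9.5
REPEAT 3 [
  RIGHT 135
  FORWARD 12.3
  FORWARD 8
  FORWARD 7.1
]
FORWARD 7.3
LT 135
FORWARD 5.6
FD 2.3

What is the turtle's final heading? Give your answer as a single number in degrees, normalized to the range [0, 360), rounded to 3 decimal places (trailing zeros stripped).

Answer: 45

Derivation:
Executing turtle program step by step:
Start: pos=(-6,10), heading=315, pen down
RT 45: heading 315 -> 270
LT 45: heading 270 -> 315
FD 9.5: (-6,10) -> (0.718,3.282) [heading=315, draw]
REPEAT 3 [
  -- iteration 1/3 --
  RT 135: heading 315 -> 180
  FD 12.3: (0.718,3.282) -> (-11.582,3.282) [heading=180, draw]
  FD 8: (-11.582,3.282) -> (-19.582,3.282) [heading=180, draw]
  FD 7.1: (-19.582,3.282) -> (-26.682,3.282) [heading=180, draw]
  -- iteration 2/3 --
  RT 135: heading 180 -> 45
  FD 12.3: (-26.682,3.282) -> (-17.985,11.98) [heading=45, draw]
  FD 8: (-17.985,11.98) -> (-12.328,17.637) [heading=45, draw]
  FD 7.1: (-12.328,17.637) -> (-7.308,22.657) [heading=45, draw]
  -- iteration 3/3 --
  RT 135: heading 45 -> 270
  FD 12.3: (-7.308,22.657) -> (-7.308,10.357) [heading=270, draw]
  FD 8: (-7.308,10.357) -> (-7.308,2.357) [heading=270, draw]
  FD 7.1: (-7.308,2.357) -> (-7.308,-4.743) [heading=270, draw]
]
FD 7.3: (-7.308,-4.743) -> (-7.308,-12.043) [heading=270, draw]
LT 135: heading 270 -> 45
FD 5.6: (-7.308,-12.043) -> (-3.348,-8.083) [heading=45, draw]
FD 2.3: (-3.348,-8.083) -> (-1.722,-6.457) [heading=45, draw]
Final: pos=(-1.722,-6.457), heading=45, 13 segment(s) drawn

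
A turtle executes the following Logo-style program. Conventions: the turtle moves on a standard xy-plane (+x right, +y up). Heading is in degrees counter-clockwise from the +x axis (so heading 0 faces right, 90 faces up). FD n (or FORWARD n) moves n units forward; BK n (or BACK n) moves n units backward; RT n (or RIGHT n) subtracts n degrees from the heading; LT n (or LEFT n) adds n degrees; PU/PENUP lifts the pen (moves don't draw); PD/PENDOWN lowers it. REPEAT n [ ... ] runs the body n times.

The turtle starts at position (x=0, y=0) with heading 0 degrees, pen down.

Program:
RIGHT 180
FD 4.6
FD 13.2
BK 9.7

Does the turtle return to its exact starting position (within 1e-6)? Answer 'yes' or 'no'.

Answer: no

Derivation:
Executing turtle program step by step:
Start: pos=(0,0), heading=0, pen down
RT 180: heading 0 -> 180
FD 4.6: (0,0) -> (-4.6,0) [heading=180, draw]
FD 13.2: (-4.6,0) -> (-17.8,0) [heading=180, draw]
BK 9.7: (-17.8,0) -> (-8.1,0) [heading=180, draw]
Final: pos=(-8.1,0), heading=180, 3 segment(s) drawn

Start position: (0, 0)
Final position: (-8.1, 0)
Distance = 8.1; >= 1e-6 -> NOT closed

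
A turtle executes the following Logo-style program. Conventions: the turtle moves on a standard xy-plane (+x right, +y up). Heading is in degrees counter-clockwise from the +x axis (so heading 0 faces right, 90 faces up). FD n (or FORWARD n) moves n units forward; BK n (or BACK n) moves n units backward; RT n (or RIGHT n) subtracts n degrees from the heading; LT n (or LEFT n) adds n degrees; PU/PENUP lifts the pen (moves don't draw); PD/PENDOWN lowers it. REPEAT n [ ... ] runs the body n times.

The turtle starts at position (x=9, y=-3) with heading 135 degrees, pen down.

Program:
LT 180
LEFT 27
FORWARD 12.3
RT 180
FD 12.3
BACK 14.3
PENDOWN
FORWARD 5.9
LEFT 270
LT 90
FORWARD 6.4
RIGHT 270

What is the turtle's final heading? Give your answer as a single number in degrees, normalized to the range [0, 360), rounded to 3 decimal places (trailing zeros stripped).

Answer: 252

Derivation:
Executing turtle program step by step:
Start: pos=(9,-3), heading=135, pen down
LT 180: heading 135 -> 315
LT 27: heading 315 -> 342
FD 12.3: (9,-3) -> (20.698,-6.801) [heading=342, draw]
RT 180: heading 342 -> 162
FD 12.3: (20.698,-6.801) -> (9,-3) [heading=162, draw]
BK 14.3: (9,-3) -> (22.6,-7.419) [heading=162, draw]
PD: pen down
FD 5.9: (22.6,-7.419) -> (16.989,-5.596) [heading=162, draw]
LT 270: heading 162 -> 72
LT 90: heading 72 -> 162
FD 6.4: (16.989,-5.596) -> (10.902,-3.618) [heading=162, draw]
RT 270: heading 162 -> 252
Final: pos=(10.902,-3.618), heading=252, 5 segment(s) drawn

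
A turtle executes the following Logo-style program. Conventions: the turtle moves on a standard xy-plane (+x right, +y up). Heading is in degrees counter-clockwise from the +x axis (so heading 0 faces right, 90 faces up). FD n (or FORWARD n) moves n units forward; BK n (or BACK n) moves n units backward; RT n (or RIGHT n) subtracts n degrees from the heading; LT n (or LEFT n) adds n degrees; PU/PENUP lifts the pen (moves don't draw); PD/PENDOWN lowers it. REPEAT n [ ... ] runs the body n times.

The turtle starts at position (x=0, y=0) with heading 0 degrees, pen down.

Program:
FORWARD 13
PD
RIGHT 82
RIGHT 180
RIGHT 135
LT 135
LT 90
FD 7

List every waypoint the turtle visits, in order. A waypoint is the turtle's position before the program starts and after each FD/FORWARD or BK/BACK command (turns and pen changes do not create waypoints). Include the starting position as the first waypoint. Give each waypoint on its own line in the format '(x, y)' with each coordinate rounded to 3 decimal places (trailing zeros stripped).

Executing turtle program step by step:
Start: pos=(0,0), heading=0, pen down
FD 13: (0,0) -> (13,0) [heading=0, draw]
PD: pen down
RT 82: heading 0 -> 278
RT 180: heading 278 -> 98
RT 135: heading 98 -> 323
LT 135: heading 323 -> 98
LT 90: heading 98 -> 188
FD 7: (13,0) -> (6.068,-0.974) [heading=188, draw]
Final: pos=(6.068,-0.974), heading=188, 2 segment(s) drawn
Waypoints (3 total):
(0, 0)
(13, 0)
(6.068, -0.974)

Answer: (0, 0)
(13, 0)
(6.068, -0.974)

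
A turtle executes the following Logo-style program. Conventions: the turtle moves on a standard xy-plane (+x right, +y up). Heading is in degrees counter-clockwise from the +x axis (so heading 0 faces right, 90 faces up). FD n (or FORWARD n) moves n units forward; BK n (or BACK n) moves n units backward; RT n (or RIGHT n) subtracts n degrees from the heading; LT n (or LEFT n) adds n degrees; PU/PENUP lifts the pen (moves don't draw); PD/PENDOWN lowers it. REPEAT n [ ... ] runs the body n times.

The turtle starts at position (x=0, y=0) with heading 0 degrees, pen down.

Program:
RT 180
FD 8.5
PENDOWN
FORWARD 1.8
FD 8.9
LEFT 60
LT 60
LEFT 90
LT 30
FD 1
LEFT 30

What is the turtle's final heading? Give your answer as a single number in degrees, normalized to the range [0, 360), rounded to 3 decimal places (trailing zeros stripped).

Answer: 90

Derivation:
Executing turtle program step by step:
Start: pos=(0,0), heading=0, pen down
RT 180: heading 0 -> 180
FD 8.5: (0,0) -> (-8.5,0) [heading=180, draw]
PD: pen down
FD 1.8: (-8.5,0) -> (-10.3,0) [heading=180, draw]
FD 8.9: (-10.3,0) -> (-19.2,0) [heading=180, draw]
LT 60: heading 180 -> 240
LT 60: heading 240 -> 300
LT 90: heading 300 -> 30
LT 30: heading 30 -> 60
FD 1: (-19.2,0) -> (-18.7,0.866) [heading=60, draw]
LT 30: heading 60 -> 90
Final: pos=(-18.7,0.866), heading=90, 4 segment(s) drawn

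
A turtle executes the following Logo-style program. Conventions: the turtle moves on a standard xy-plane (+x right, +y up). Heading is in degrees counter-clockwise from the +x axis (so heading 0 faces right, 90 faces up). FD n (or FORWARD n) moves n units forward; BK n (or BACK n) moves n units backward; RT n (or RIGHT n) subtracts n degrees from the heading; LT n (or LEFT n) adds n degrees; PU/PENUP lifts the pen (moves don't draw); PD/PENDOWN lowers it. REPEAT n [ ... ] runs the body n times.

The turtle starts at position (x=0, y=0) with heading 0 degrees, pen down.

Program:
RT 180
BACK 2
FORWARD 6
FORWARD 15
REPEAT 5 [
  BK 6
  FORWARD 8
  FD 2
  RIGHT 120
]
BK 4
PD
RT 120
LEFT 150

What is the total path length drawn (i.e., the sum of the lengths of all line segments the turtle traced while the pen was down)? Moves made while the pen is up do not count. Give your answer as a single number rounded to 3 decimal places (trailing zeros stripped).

Answer: 107

Derivation:
Executing turtle program step by step:
Start: pos=(0,0), heading=0, pen down
RT 180: heading 0 -> 180
BK 2: (0,0) -> (2,0) [heading=180, draw]
FD 6: (2,0) -> (-4,0) [heading=180, draw]
FD 15: (-4,0) -> (-19,0) [heading=180, draw]
REPEAT 5 [
  -- iteration 1/5 --
  BK 6: (-19,0) -> (-13,0) [heading=180, draw]
  FD 8: (-13,0) -> (-21,0) [heading=180, draw]
  FD 2: (-21,0) -> (-23,0) [heading=180, draw]
  RT 120: heading 180 -> 60
  -- iteration 2/5 --
  BK 6: (-23,0) -> (-26,-5.196) [heading=60, draw]
  FD 8: (-26,-5.196) -> (-22,1.732) [heading=60, draw]
  FD 2: (-22,1.732) -> (-21,3.464) [heading=60, draw]
  RT 120: heading 60 -> 300
  -- iteration 3/5 --
  BK 6: (-21,3.464) -> (-24,8.66) [heading=300, draw]
  FD 8: (-24,8.66) -> (-20,1.732) [heading=300, draw]
  FD 2: (-20,1.732) -> (-19,0) [heading=300, draw]
  RT 120: heading 300 -> 180
  -- iteration 4/5 --
  BK 6: (-19,0) -> (-13,0) [heading=180, draw]
  FD 8: (-13,0) -> (-21,0) [heading=180, draw]
  FD 2: (-21,0) -> (-23,0) [heading=180, draw]
  RT 120: heading 180 -> 60
  -- iteration 5/5 --
  BK 6: (-23,0) -> (-26,-5.196) [heading=60, draw]
  FD 8: (-26,-5.196) -> (-22,1.732) [heading=60, draw]
  FD 2: (-22,1.732) -> (-21,3.464) [heading=60, draw]
  RT 120: heading 60 -> 300
]
BK 4: (-21,3.464) -> (-23,6.928) [heading=300, draw]
PD: pen down
RT 120: heading 300 -> 180
LT 150: heading 180 -> 330
Final: pos=(-23,6.928), heading=330, 19 segment(s) drawn

Segment lengths:
  seg 1: (0,0) -> (2,0), length = 2
  seg 2: (2,0) -> (-4,0), length = 6
  seg 3: (-4,0) -> (-19,0), length = 15
  seg 4: (-19,0) -> (-13,0), length = 6
  seg 5: (-13,0) -> (-21,0), length = 8
  seg 6: (-21,0) -> (-23,0), length = 2
  seg 7: (-23,0) -> (-26,-5.196), length = 6
  seg 8: (-26,-5.196) -> (-22,1.732), length = 8
  seg 9: (-22,1.732) -> (-21,3.464), length = 2
  seg 10: (-21,3.464) -> (-24,8.66), length = 6
  seg 11: (-24,8.66) -> (-20,1.732), length = 8
  seg 12: (-20,1.732) -> (-19,0), length = 2
  seg 13: (-19,0) -> (-13,0), length = 6
  seg 14: (-13,0) -> (-21,0), length = 8
  seg 15: (-21,0) -> (-23,0), length = 2
  seg 16: (-23,0) -> (-26,-5.196), length = 6
  seg 17: (-26,-5.196) -> (-22,1.732), length = 8
  seg 18: (-22,1.732) -> (-21,3.464), length = 2
  seg 19: (-21,3.464) -> (-23,6.928), length = 4
Total = 107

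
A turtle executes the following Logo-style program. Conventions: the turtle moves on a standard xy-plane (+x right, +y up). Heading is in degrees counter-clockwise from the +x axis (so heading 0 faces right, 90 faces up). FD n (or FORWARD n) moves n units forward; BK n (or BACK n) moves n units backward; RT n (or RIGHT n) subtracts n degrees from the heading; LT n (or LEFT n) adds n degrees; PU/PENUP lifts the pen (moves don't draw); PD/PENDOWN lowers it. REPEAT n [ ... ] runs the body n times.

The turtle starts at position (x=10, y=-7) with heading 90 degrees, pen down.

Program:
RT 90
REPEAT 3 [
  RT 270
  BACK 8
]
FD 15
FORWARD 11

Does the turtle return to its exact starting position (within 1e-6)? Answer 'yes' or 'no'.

Executing turtle program step by step:
Start: pos=(10,-7), heading=90, pen down
RT 90: heading 90 -> 0
REPEAT 3 [
  -- iteration 1/3 --
  RT 270: heading 0 -> 90
  BK 8: (10,-7) -> (10,-15) [heading=90, draw]
  -- iteration 2/3 --
  RT 270: heading 90 -> 180
  BK 8: (10,-15) -> (18,-15) [heading=180, draw]
  -- iteration 3/3 --
  RT 270: heading 180 -> 270
  BK 8: (18,-15) -> (18,-7) [heading=270, draw]
]
FD 15: (18,-7) -> (18,-22) [heading=270, draw]
FD 11: (18,-22) -> (18,-33) [heading=270, draw]
Final: pos=(18,-33), heading=270, 5 segment(s) drawn

Start position: (10, -7)
Final position: (18, -33)
Distance = 27.203; >= 1e-6 -> NOT closed

Answer: no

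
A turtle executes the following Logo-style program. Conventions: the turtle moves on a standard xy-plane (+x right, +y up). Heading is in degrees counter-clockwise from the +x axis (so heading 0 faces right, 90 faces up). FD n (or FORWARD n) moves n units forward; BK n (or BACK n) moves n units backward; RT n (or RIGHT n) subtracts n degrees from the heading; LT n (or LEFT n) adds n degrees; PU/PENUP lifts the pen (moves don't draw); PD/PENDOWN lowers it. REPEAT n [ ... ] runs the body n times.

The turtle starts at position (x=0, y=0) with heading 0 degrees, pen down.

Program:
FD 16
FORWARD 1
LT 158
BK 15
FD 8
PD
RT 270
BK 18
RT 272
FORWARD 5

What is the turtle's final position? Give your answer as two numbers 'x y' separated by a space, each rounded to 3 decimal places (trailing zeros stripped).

Answer: 34.801 12.033

Derivation:
Executing turtle program step by step:
Start: pos=(0,0), heading=0, pen down
FD 16: (0,0) -> (16,0) [heading=0, draw]
FD 1: (16,0) -> (17,0) [heading=0, draw]
LT 158: heading 0 -> 158
BK 15: (17,0) -> (30.908,-5.619) [heading=158, draw]
FD 8: (30.908,-5.619) -> (23.49,-2.622) [heading=158, draw]
PD: pen down
RT 270: heading 158 -> 248
BK 18: (23.49,-2.622) -> (30.233,14.067) [heading=248, draw]
RT 272: heading 248 -> 336
FD 5: (30.233,14.067) -> (34.801,12.033) [heading=336, draw]
Final: pos=(34.801,12.033), heading=336, 6 segment(s) drawn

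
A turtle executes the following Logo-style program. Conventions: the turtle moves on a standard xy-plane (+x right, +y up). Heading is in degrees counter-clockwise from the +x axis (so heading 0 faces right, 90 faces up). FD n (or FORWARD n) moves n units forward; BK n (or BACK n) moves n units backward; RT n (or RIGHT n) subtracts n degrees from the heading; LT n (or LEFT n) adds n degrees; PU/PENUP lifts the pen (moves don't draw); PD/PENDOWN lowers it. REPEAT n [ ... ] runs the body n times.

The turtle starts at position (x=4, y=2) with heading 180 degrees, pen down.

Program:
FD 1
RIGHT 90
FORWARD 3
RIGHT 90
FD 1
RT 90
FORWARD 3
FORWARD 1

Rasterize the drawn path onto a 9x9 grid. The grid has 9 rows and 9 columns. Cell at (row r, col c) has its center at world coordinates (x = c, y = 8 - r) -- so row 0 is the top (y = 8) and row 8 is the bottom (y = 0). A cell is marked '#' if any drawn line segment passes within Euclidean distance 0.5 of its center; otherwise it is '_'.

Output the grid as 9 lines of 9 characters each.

Segment 0: (4,2) -> (3,2)
Segment 1: (3,2) -> (3,5)
Segment 2: (3,5) -> (4,5)
Segment 3: (4,5) -> (4,2)
Segment 4: (4,2) -> (4,1)

Answer: _________
_________
_________
___##____
___##____
___##____
___##____
____#____
_________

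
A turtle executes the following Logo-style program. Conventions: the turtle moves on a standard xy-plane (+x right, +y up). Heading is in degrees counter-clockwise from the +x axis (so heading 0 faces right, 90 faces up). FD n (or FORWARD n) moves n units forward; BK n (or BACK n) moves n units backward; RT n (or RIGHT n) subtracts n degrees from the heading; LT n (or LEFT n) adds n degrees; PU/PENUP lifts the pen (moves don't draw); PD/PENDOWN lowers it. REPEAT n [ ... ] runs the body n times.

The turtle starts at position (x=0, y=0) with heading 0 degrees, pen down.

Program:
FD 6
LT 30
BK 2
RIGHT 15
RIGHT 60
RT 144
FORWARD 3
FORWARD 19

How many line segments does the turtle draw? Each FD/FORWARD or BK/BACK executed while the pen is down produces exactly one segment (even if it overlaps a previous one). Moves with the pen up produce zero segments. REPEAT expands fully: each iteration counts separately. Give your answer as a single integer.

Answer: 4

Derivation:
Executing turtle program step by step:
Start: pos=(0,0), heading=0, pen down
FD 6: (0,0) -> (6,0) [heading=0, draw]
LT 30: heading 0 -> 30
BK 2: (6,0) -> (4.268,-1) [heading=30, draw]
RT 15: heading 30 -> 15
RT 60: heading 15 -> 315
RT 144: heading 315 -> 171
FD 3: (4.268,-1) -> (1.305,-0.531) [heading=171, draw]
FD 19: (1.305,-0.531) -> (-17.461,2.442) [heading=171, draw]
Final: pos=(-17.461,2.442), heading=171, 4 segment(s) drawn
Segments drawn: 4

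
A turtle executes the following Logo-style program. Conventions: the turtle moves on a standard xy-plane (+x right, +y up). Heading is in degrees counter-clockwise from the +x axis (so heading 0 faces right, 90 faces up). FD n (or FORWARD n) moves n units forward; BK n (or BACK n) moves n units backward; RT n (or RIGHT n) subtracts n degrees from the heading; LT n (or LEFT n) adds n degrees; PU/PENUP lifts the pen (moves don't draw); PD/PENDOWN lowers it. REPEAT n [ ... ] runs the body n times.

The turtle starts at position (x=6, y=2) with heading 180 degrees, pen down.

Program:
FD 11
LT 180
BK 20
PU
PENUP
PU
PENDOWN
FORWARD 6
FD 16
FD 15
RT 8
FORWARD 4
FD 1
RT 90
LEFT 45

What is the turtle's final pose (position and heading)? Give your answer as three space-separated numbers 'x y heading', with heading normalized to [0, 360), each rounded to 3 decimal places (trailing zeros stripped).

Answer: 16.951 1.304 307

Derivation:
Executing turtle program step by step:
Start: pos=(6,2), heading=180, pen down
FD 11: (6,2) -> (-5,2) [heading=180, draw]
LT 180: heading 180 -> 0
BK 20: (-5,2) -> (-25,2) [heading=0, draw]
PU: pen up
PU: pen up
PU: pen up
PD: pen down
FD 6: (-25,2) -> (-19,2) [heading=0, draw]
FD 16: (-19,2) -> (-3,2) [heading=0, draw]
FD 15: (-3,2) -> (12,2) [heading=0, draw]
RT 8: heading 0 -> 352
FD 4: (12,2) -> (15.961,1.443) [heading=352, draw]
FD 1: (15.961,1.443) -> (16.951,1.304) [heading=352, draw]
RT 90: heading 352 -> 262
LT 45: heading 262 -> 307
Final: pos=(16.951,1.304), heading=307, 7 segment(s) drawn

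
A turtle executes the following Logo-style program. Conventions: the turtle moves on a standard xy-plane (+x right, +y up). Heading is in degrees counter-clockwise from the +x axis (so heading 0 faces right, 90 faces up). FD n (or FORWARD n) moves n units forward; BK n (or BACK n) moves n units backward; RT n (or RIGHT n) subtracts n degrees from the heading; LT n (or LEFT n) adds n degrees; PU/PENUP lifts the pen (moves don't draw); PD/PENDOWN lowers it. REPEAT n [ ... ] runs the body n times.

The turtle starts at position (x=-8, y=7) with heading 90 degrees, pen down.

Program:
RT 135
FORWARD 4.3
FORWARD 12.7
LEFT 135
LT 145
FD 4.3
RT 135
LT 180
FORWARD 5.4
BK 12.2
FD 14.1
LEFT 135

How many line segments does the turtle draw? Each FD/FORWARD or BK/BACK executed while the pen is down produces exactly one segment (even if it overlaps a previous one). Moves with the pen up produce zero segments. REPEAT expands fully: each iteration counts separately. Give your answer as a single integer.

Executing turtle program step by step:
Start: pos=(-8,7), heading=90, pen down
RT 135: heading 90 -> 315
FD 4.3: (-8,7) -> (-4.959,3.959) [heading=315, draw]
FD 12.7: (-4.959,3.959) -> (4.021,-5.021) [heading=315, draw]
LT 135: heading 315 -> 90
LT 145: heading 90 -> 235
FD 4.3: (4.021,-5.021) -> (1.554,-8.543) [heading=235, draw]
RT 135: heading 235 -> 100
LT 180: heading 100 -> 280
FD 5.4: (1.554,-8.543) -> (2.492,-13.861) [heading=280, draw]
BK 12.2: (2.492,-13.861) -> (0.374,-1.846) [heading=280, draw]
FD 14.1: (0.374,-1.846) -> (2.822,-15.732) [heading=280, draw]
LT 135: heading 280 -> 55
Final: pos=(2.822,-15.732), heading=55, 6 segment(s) drawn
Segments drawn: 6

Answer: 6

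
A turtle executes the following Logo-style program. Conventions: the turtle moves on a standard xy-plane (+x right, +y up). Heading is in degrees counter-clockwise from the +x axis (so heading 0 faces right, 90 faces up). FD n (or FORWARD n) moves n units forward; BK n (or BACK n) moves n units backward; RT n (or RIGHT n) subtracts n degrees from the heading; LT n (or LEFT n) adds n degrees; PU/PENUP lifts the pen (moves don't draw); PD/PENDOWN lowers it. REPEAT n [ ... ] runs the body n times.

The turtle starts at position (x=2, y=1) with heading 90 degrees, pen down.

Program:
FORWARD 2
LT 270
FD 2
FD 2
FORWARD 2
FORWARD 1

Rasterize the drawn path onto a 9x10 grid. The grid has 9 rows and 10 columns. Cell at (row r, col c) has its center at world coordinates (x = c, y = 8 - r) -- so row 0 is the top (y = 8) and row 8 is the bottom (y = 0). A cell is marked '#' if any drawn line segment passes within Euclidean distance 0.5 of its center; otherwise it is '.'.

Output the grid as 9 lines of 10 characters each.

Segment 0: (2,1) -> (2,3)
Segment 1: (2,3) -> (4,3)
Segment 2: (4,3) -> (6,3)
Segment 3: (6,3) -> (8,3)
Segment 4: (8,3) -> (9,3)

Answer: ..........
..........
..........
..........
..........
..########
..#.......
..#.......
..........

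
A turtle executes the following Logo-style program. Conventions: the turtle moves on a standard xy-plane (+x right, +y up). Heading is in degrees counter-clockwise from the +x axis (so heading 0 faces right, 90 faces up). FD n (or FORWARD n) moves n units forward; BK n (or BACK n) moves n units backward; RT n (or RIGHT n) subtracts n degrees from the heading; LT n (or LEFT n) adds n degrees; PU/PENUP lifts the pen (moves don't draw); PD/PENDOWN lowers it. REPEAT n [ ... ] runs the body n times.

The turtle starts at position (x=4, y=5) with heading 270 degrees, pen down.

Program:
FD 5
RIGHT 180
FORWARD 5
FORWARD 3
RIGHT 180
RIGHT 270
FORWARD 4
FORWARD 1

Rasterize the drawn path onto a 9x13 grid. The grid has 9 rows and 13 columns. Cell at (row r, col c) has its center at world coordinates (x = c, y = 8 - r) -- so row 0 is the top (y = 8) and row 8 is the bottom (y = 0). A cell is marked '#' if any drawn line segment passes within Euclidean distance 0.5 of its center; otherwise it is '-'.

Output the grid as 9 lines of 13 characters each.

Answer: ----######---
----#--------
----#--------
----#--------
----#--------
----#--------
----#--------
----#--------
----#--------

Derivation:
Segment 0: (4,5) -> (4,0)
Segment 1: (4,0) -> (4,5)
Segment 2: (4,5) -> (4,8)
Segment 3: (4,8) -> (8,8)
Segment 4: (8,8) -> (9,8)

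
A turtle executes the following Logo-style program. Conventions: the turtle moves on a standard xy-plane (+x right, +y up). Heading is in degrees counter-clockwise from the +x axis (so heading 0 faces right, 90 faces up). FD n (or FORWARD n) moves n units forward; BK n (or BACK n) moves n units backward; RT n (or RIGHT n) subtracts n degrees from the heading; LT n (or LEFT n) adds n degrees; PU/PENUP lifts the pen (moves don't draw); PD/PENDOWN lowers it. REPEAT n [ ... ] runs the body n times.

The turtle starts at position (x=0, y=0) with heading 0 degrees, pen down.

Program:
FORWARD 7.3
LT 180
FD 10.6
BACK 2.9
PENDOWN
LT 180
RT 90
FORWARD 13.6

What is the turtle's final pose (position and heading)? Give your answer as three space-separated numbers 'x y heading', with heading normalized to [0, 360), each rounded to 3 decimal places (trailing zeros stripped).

Answer: -0.4 -13.6 270

Derivation:
Executing turtle program step by step:
Start: pos=(0,0), heading=0, pen down
FD 7.3: (0,0) -> (7.3,0) [heading=0, draw]
LT 180: heading 0 -> 180
FD 10.6: (7.3,0) -> (-3.3,0) [heading=180, draw]
BK 2.9: (-3.3,0) -> (-0.4,0) [heading=180, draw]
PD: pen down
LT 180: heading 180 -> 0
RT 90: heading 0 -> 270
FD 13.6: (-0.4,0) -> (-0.4,-13.6) [heading=270, draw]
Final: pos=(-0.4,-13.6), heading=270, 4 segment(s) drawn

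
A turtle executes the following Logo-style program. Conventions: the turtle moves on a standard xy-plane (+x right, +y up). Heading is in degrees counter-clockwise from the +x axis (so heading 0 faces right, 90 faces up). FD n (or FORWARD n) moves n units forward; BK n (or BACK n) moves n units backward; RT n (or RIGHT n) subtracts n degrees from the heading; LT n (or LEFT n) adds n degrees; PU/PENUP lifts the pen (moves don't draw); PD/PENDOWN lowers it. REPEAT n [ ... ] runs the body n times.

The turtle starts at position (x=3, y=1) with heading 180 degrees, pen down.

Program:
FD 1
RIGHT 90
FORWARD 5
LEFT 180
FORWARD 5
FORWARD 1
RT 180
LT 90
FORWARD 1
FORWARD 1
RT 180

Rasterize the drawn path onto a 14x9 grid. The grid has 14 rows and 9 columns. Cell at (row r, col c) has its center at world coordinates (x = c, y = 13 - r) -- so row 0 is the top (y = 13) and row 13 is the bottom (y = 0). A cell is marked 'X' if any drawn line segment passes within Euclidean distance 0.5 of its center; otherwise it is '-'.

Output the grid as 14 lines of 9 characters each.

Segment 0: (3,1) -> (2,1)
Segment 1: (2,1) -> (2,6)
Segment 2: (2,6) -> (2,1)
Segment 3: (2,1) -> (2,0)
Segment 4: (2,0) -> (1,0)
Segment 5: (1,0) -> (-0,0)

Answer: ---------
---------
---------
---------
---------
---------
---------
--X------
--X------
--X------
--X------
--X------
--XX-----
XXX------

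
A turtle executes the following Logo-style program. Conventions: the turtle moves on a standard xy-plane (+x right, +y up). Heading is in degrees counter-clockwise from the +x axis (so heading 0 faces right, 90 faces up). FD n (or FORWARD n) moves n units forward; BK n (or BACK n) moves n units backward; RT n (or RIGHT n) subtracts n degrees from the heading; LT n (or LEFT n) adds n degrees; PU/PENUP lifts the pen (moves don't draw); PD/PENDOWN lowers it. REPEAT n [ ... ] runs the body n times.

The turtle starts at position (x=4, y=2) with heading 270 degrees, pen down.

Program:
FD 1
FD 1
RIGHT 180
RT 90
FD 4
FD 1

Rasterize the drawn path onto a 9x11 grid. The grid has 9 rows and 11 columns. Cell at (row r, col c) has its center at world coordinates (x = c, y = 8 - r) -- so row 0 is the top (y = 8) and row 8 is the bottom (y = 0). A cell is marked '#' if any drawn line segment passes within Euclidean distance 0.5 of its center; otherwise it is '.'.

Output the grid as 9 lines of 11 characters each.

Segment 0: (4,2) -> (4,1)
Segment 1: (4,1) -> (4,0)
Segment 2: (4,0) -> (8,0)
Segment 3: (8,0) -> (9,0)

Answer: ...........
...........
...........
...........
...........
...........
....#......
....#......
....######.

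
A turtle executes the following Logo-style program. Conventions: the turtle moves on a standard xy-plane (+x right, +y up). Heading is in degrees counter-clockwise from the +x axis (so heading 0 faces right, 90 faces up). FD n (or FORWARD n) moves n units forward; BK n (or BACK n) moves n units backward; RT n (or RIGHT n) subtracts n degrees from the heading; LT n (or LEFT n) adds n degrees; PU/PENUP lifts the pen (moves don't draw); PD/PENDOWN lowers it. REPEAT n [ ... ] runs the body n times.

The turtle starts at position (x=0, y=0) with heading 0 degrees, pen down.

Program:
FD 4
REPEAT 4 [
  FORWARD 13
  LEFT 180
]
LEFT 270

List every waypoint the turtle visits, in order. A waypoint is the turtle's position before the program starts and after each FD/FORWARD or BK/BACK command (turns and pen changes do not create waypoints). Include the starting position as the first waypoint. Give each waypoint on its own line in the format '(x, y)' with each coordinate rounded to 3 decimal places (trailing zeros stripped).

Executing turtle program step by step:
Start: pos=(0,0), heading=0, pen down
FD 4: (0,0) -> (4,0) [heading=0, draw]
REPEAT 4 [
  -- iteration 1/4 --
  FD 13: (4,0) -> (17,0) [heading=0, draw]
  LT 180: heading 0 -> 180
  -- iteration 2/4 --
  FD 13: (17,0) -> (4,0) [heading=180, draw]
  LT 180: heading 180 -> 0
  -- iteration 3/4 --
  FD 13: (4,0) -> (17,0) [heading=0, draw]
  LT 180: heading 0 -> 180
  -- iteration 4/4 --
  FD 13: (17,0) -> (4,0) [heading=180, draw]
  LT 180: heading 180 -> 0
]
LT 270: heading 0 -> 270
Final: pos=(4,0), heading=270, 5 segment(s) drawn
Waypoints (6 total):
(0, 0)
(4, 0)
(17, 0)
(4, 0)
(17, 0)
(4, 0)

Answer: (0, 0)
(4, 0)
(17, 0)
(4, 0)
(17, 0)
(4, 0)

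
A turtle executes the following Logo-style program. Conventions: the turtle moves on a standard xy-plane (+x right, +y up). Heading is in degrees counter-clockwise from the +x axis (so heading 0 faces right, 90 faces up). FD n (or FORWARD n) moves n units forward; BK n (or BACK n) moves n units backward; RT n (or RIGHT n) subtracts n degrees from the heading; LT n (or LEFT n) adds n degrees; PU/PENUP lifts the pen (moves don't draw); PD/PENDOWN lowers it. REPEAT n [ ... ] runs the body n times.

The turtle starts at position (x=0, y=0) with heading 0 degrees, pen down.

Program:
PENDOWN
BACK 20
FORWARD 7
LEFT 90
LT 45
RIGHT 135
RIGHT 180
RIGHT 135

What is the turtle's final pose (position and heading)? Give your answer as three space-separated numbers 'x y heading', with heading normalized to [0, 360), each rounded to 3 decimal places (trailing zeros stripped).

Answer: -13 0 45

Derivation:
Executing turtle program step by step:
Start: pos=(0,0), heading=0, pen down
PD: pen down
BK 20: (0,0) -> (-20,0) [heading=0, draw]
FD 7: (-20,0) -> (-13,0) [heading=0, draw]
LT 90: heading 0 -> 90
LT 45: heading 90 -> 135
RT 135: heading 135 -> 0
RT 180: heading 0 -> 180
RT 135: heading 180 -> 45
Final: pos=(-13,0), heading=45, 2 segment(s) drawn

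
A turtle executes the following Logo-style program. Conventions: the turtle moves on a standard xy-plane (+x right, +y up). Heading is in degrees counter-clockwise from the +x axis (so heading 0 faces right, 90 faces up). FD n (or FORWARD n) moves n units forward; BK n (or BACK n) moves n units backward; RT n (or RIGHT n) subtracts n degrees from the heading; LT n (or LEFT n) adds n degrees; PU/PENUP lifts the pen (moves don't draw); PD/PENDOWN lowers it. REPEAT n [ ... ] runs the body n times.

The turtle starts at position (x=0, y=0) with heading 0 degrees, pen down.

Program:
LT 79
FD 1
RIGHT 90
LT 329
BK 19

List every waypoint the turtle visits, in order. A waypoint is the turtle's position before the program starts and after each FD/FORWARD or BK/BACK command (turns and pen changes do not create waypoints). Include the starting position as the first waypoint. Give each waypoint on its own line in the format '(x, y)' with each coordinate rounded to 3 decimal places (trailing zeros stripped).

Answer: (0, 0)
(0.191, 0.982)
(-13.929, 13.695)

Derivation:
Executing turtle program step by step:
Start: pos=(0,0), heading=0, pen down
LT 79: heading 0 -> 79
FD 1: (0,0) -> (0.191,0.982) [heading=79, draw]
RT 90: heading 79 -> 349
LT 329: heading 349 -> 318
BK 19: (0.191,0.982) -> (-13.929,13.695) [heading=318, draw]
Final: pos=(-13.929,13.695), heading=318, 2 segment(s) drawn
Waypoints (3 total):
(0, 0)
(0.191, 0.982)
(-13.929, 13.695)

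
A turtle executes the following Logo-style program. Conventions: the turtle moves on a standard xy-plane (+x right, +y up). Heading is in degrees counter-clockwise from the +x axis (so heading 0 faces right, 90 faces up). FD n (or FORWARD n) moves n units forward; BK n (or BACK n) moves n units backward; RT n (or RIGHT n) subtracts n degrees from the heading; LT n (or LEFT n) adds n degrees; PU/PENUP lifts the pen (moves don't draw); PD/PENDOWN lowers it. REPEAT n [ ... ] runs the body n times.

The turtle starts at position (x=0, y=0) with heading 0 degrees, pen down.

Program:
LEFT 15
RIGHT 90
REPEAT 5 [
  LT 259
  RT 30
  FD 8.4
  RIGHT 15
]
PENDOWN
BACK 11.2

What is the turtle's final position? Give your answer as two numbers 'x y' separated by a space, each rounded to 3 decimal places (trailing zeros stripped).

Answer: -1.545 10.645

Derivation:
Executing turtle program step by step:
Start: pos=(0,0), heading=0, pen down
LT 15: heading 0 -> 15
RT 90: heading 15 -> 285
REPEAT 5 [
  -- iteration 1/5 --
  LT 259: heading 285 -> 184
  RT 30: heading 184 -> 154
  FD 8.4: (0,0) -> (-7.55,3.682) [heading=154, draw]
  RT 15: heading 154 -> 139
  -- iteration 2/5 --
  LT 259: heading 139 -> 38
  RT 30: heading 38 -> 8
  FD 8.4: (-7.55,3.682) -> (0.768,4.851) [heading=8, draw]
  RT 15: heading 8 -> 353
  -- iteration 3/5 --
  LT 259: heading 353 -> 252
  RT 30: heading 252 -> 222
  FD 8.4: (0.768,4.851) -> (-5.474,-0.769) [heading=222, draw]
  RT 15: heading 222 -> 207
  -- iteration 4/5 --
  LT 259: heading 207 -> 106
  RT 30: heading 106 -> 76
  FD 8.4: (-5.474,-0.769) -> (-3.442,7.381) [heading=76, draw]
  RT 15: heading 76 -> 61
  -- iteration 5/5 --
  LT 259: heading 61 -> 320
  RT 30: heading 320 -> 290
  FD 8.4: (-3.442,7.381) -> (-0.569,-0.512) [heading=290, draw]
  RT 15: heading 290 -> 275
]
PD: pen down
BK 11.2: (-0.569,-0.512) -> (-1.545,10.645) [heading=275, draw]
Final: pos=(-1.545,10.645), heading=275, 6 segment(s) drawn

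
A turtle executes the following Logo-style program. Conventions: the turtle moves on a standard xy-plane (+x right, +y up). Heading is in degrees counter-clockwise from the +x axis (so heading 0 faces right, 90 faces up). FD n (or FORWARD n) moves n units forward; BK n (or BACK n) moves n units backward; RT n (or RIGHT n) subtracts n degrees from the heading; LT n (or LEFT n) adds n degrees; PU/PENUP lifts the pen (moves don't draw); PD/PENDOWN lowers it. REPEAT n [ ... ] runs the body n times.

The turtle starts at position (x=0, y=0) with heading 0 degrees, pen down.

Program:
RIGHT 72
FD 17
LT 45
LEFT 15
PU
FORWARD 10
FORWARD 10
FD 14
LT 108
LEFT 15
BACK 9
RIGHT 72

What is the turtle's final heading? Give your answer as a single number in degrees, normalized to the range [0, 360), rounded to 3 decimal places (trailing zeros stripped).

Answer: 39

Derivation:
Executing turtle program step by step:
Start: pos=(0,0), heading=0, pen down
RT 72: heading 0 -> 288
FD 17: (0,0) -> (5.253,-16.168) [heading=288, draw]
LT 45: heading 288 -> 333
LT 15: heading 333 -> 348
PU: pen up
FD 10: (5.253,-16.168) -> (15.035,-18.247) [heading=348, move]
FD 10: (15.035,-18.247) -> (24.816,-20.326) [heading=348, move]
FD 14: (24.816,-20.326) -> (38.51,-23.237) [heading=348, move]
LT 108: heading 348 -> 96
LT 15: heading 96 -> 111
BK 9: (38.51,-23.237) -> (41.736,-31.639) [heading=111, move]
RT 72: heading 111 -> 39
Final: pos=(41.736,-31.639), heading=39, 1 segment(s) drawn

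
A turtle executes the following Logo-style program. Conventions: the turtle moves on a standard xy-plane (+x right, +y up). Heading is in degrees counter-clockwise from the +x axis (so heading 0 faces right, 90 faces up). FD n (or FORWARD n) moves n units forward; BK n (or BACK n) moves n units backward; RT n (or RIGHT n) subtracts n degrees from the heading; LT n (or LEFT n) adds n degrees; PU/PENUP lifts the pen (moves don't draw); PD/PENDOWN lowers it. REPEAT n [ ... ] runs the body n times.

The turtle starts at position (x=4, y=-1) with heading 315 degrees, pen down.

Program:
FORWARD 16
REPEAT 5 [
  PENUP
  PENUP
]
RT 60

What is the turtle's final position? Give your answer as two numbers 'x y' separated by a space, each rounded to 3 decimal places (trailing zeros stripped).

Executing turtle program step by step:
Start: pos=(4,-1), heading=315, pen down
FD 16: (4,-1) -> (15.314,-12.314) [heading=315, draw]
REPEAT 5 [
  -- iteration 1/5 --
  PU: pen up
  PU: pen up
  -- iteration 2/5 --
  PU: pen up
  PU: pen up
  -- iteration 3/5 --
  PU: pen up
  PU: pen up
  -- iteration 4/5 --
  PU: pen up
  PU: pen up
  -- iteration 5/5 --
  PU: pen up
  PU: pen up
]
RT 60: heading 315 -> 255
Final: pos=(15.314,-12.314), heading=255, 1 segment(s) drawn

Answer: 15.314 -12.314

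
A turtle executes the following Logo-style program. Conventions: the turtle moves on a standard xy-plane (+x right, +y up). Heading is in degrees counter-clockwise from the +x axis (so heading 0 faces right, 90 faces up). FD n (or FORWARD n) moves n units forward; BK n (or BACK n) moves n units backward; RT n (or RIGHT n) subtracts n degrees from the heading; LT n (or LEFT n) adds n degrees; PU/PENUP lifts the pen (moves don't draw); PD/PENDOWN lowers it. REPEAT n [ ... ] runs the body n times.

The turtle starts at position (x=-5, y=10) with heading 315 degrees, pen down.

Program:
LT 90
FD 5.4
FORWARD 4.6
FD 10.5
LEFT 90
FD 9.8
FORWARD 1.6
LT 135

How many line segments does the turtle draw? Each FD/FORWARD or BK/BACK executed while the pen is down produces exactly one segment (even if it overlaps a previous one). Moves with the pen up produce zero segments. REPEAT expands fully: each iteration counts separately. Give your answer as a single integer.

Executing turtle program step by step:
Start: pos=(-5,10), heading=315, pen down
LT 90: heading 315 -> 45
FD 5.4: (-5,10) -> (-1.182,13.818) [heading=45, draw]
FD 4.6: (-1.182,13.818) -> (2.071,17.071) [heading=45, draw]
FD 10.5: (2.071,17.071) -> (9.496,24.496) [heading=45, draw]
LT 90: heading 45 -> 135
FD 9.8: (9.496,24.496) -> (2.566,31.425) [heading=135, draw]
FD 1.6: (2.566,31.425) -> (1.435,32.557) [heading=135, draw]
LT 135: heading 135 -> 270
Final: pos=(1.435,32.557), heading=270, 5 segment(s) drawn
Segments drawn: 5

Answer: 5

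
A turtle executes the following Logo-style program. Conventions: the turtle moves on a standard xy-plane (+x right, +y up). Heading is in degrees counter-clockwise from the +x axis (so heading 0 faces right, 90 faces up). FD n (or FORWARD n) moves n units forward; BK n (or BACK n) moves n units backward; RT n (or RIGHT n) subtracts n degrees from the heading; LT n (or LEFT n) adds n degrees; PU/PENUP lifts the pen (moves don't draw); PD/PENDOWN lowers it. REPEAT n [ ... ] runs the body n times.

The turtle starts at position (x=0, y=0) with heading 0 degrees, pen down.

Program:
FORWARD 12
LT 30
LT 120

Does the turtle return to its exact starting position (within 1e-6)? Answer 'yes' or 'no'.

Answer: no

Derivation:
Executing turtle program step by step:
Start: pos=(0,0), heading=0, pen down
FD 12: (0,0) -> (12,0) [heading=0, draw]
LT 30: heading 0 -> 30
LT 120: heading 30 -> 150
Final: pos=(12,0), heading=150, 1 segment(s) drawn

Start position: (0, 0)
Final position: (12, 0)
Distance = 12; >= 1e-6 -> NOT closed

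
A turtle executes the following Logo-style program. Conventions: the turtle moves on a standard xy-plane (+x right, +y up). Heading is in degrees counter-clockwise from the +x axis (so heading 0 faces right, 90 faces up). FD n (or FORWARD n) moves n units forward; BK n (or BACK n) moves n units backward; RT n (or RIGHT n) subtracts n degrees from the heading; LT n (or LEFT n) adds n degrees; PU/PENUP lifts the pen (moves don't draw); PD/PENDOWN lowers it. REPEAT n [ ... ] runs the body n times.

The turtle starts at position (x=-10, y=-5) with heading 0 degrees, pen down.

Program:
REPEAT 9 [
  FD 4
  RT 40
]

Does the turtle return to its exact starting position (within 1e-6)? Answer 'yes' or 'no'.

Executing turtle program step by step:
Start: pos=(-10,-5), heading=0, pen down
REPEAT 9 [
  -- iteration 1/9 --
  FD 4: (-10,-5) -> (-6,-5) [heading=0, draw]
  RT 40: heading 0 -> 320
  -- iteration 2/9 --
  FD 4: (-6,-5) -> (-2.936,-7.571) [heading=320, draw]
  RT 40: heading 320 -> 280
  -- iteration 3/9 --
  FD 4: (-2.936,-7.571) -> (-2.241,-11.51) [heading=280, draw]
  RT 40: heading 280 -> 240
  -- iteration 4/9 --
  FD 4: (-2.241,-11.51) -> (-4.241,-14.974) [heading=240, draw]
  RT 40: heading 240 -> 200
  -- iteration 5/9 --
  FD 4: (-4.241,-14.974) -> (-8,-16.343) [heading=200, draw]
  RT 40: heading 200 -> 160
  -- iteration 6/9 --
  FD 4: (-8,-16.343) -> (-11.759,-14.974) [heading=160, draw]
  RT 40: heading 160 -> 120
  -- iteration 7/9 --
  FD 4: (-11.759,-14.974) -> (-13.759,-11.51) [heading=120, draw]
  RT 40: heading 120 -> 80
  -- iteration 8/9 --
  FD 4: (-13.759,-11.51) -> (-13.064,-7.571) [heading=80, draw]
  RT 40: heading 80 -> 40
  -- iteration 9/9 --
  FD 4: (-13.064,-7.571) -> (-10,-5) [heading=40, draw]
  RT 40: heading 40 -> 0
]
Final: pos=(-10,-5), heading=0, 9 segment(s) drawn

Start position: (-10, -5)
Final position: (-10, -5)
Distance = 0; < 1e-6 -> CLOSED

Answer: yes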